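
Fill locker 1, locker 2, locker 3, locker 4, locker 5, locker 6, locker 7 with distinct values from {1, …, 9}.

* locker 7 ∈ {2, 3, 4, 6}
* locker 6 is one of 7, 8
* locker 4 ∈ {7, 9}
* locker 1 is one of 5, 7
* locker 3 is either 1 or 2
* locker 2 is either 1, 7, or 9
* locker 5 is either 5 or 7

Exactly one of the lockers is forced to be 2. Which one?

locker 3

locker 1 and locker 5 between them cover only {5, 7} — a naked pair. Remove those values from locker 2, locker 4, locker 6.
locker 4 has just one choice, so locker 4 = 9. So locker 2 can't be 9.
locker 6 has just one choice, so locker 6 = 8.
locker 2 has just one choice, so locker 2 = 1. So locker 3 can't be 1.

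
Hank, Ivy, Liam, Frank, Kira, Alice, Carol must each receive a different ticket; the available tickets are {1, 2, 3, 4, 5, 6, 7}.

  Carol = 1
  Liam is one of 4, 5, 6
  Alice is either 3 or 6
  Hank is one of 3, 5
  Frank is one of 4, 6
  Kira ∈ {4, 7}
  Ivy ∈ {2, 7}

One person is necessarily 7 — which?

Kira

Carol must be 1 (only option left).
The 6 still-open variables draw from only 6 values {2, 3, 4, 5, 6, 7}, so each is used; only Ivy can be 2, hence Ivy = 2.
Among the 5 still-open variables, 7 fits only Kira (and all 5 values in {3, 4, 5, 6, 7} must be used), so Kira = 7.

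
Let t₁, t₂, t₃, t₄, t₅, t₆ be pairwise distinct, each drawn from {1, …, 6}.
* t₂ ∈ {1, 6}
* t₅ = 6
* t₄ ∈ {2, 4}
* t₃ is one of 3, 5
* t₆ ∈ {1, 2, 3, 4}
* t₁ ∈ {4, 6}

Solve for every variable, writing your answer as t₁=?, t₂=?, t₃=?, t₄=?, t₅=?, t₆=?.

t₁=4, t₂=1, t₃=5, t₄=2, t₅=6, t₆=3

t₅ has just one choice, so t₅ = 6. So t₁, t₂ can't be 6.
t₁ has just one choice, so t₁ = 4. Strike 4 from t₄, t₆.
t₂ has just one choice, so t₂ = 1. Eliminate 1 elsewhere: t₆.
t₄'s domain is down to {2}, so t₄ = 2. So t₆ can't be 2.
That leaves t₆ = 3. Strike 3 from t₃.
t₃ must be 5 (only option left).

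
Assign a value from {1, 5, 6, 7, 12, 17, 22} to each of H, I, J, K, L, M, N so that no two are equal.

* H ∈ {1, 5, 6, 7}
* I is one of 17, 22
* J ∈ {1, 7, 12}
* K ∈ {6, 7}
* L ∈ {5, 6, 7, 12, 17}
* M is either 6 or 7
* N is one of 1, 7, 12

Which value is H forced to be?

The 7 variables together cover exactly {1, 5, 6, 7, 12, 17, 22} — 7 values for 7 variables — and 22 appears only in I's list, so I = 22.
Among the 6 still-open variables, 17 fits only L (and all 6 values in {1, 5, 6, 7, 12, 17} must be used), so L = 17.
Among the 5 still-open variables, 5 fits only H (and all 5 values in {1, 5, 6, 7, 12} must be used), so H = 5.

5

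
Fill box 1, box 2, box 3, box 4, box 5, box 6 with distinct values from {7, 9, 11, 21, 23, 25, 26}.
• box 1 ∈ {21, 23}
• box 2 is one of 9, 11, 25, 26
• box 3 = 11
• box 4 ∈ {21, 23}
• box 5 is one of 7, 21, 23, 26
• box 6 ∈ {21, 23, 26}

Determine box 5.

box 3 has just one choice, so box 3 = 11. So box 2 can't be 11.
The 2 variables box 1 and box 4 are confined to {21, 23}, which locks those values in; drop them from box 5, box 6.
box 6 has just one choice, so box 6 = 26. So box 2, box 5 can't be 26.
So box 5 = 7.

7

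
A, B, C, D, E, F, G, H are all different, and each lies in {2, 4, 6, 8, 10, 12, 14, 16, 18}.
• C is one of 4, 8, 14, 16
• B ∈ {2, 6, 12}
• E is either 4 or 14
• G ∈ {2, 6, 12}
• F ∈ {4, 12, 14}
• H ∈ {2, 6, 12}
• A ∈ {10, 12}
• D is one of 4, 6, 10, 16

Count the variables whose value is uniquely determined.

The 8 variables draw from only 8 values {2, 4, 6, 8, 10, 12, 14, 16}, so each is used; only C can be 8, hence C = 8.
The 7 still-open variables draw from only 7 values {2, 4, 6, 10, 12, 14, 16}, so each is used; only D can be 16, hence D = 16.
The 6 still-open variables draw from only 6 values {2, 4, 6, 10, 12, 14}, so each is used; only A can be 10, hence A = 10.
B, G, H share exactly the 3 values {2, 6, 12}; by pigeonhole those values go to them, so strike 2, 6, 12 from F.
Determined: A=10, C=8, D=16. The other variables each still have more than one consistent value. That makes 3.

3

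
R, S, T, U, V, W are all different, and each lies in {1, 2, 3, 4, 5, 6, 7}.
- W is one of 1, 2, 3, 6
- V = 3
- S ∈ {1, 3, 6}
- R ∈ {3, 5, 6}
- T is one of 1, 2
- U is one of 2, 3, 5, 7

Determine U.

V has just one choice, so V = 3. So R, S, U, W can't be 3.
The 5 still-open variables together cover exactly {1, 2, 5, 6, 7} — 5 values for 5 variables — and 7 appears only in U's list, so U = 7.

7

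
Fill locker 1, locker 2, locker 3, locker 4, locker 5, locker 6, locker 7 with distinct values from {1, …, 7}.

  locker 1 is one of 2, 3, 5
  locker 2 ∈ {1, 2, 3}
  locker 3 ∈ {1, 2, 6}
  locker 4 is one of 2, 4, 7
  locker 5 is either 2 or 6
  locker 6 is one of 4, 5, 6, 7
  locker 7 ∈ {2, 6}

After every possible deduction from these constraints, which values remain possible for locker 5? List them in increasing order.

2, 6

locker 5 and locker 7 share exactly the 2 values {2, 6}; by pigeonhole those values go to them, so strike 2, 6 from locker 1, locker 2, locker 3, locker 4, locker 6.
locker 3 has just one choice, so locker 3 = 1. Eliminate 1 elsewhere: locker 2.
That leaves locker 2 = 3. Remove 3 from locker 1.
That leaves locker 1 = 5. Remove 5 from locker 6.
No further eliminations apply; locker 5 can still be any of 2, 6.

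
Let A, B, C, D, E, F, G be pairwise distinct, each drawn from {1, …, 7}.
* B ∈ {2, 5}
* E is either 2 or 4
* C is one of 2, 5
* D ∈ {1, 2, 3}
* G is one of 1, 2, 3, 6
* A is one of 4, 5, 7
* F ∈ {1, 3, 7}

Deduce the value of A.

The 7 variables draw from only 7 values {1, 2, 3, 4, 5, 6, 7}, so each is used; only G can be 6, hence G = 6.
B and C between them cover only {2, 5} — a naked pair. Remove those values from A, D, E.
E's domain is down to {4}, so E = 4. Remove 4 from A.
So A = 7.

7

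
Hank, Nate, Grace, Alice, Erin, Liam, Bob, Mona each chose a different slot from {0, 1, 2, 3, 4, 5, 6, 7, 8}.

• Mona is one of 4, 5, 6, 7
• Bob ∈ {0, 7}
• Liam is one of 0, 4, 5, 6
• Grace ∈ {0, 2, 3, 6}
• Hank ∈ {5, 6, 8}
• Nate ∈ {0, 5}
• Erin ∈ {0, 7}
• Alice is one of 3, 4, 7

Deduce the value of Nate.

The 8 variables draw from only 8 values {0, 2, 3, 4, 5, 6, 7, 8}, so each is used; only Grace can be 2, hence Grace = 2.
The 7 still-open variables draw from only 7 values {0, 3, 4, 5, 6, 7, 8}, so each is used; only Alice can be 3, hence Alice = 3.
The 6 still-open variables draw from only 6 values {0, 4, 5, 6, 7, 8}, so each is used; only Hank can be 8, hence Hank = 8.
Erin and Bob between them cover only {0, 7} — a naked pair. Remove those values from Nate, Liam, Mona.
So Nate = 5.

5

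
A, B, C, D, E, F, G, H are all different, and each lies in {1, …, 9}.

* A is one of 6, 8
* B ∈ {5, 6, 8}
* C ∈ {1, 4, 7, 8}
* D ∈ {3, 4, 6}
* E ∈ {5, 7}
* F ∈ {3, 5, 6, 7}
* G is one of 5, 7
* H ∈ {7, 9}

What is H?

9

The 8 variables together cover exactly {1, 3, 4, 5, 6, 7, 8, 9} — 8 values for 8 variables — and 1 appears only in C's list, so C = 1.
The 7 still-open variables together cover exactly {3, 4, 5, 6, 7, 8, 9} — 7 values for 7 variables — and 4 appears only in D's list, so D = 4.
The 6 still-open variables draw from only 6 values {3, 5, 6, 7, 8, 9}, so each is used; only F can be 3, hence F = 3.
Among the 5 still-open variables, 9 fits only H (and all 5 values in {5, 6, 7, 8, 9} must be used), so H = 9.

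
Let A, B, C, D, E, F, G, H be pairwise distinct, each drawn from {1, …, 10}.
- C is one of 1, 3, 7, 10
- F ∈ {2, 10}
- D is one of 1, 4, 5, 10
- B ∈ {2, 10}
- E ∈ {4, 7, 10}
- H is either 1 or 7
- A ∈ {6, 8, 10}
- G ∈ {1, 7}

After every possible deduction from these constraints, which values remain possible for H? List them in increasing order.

1, 7

The 2 variables B and F are confined to {2, 10}, which locks those values in; drop them from A, C, D, E.
The 2 variables G and H are confined to {1, 7}, which locks those values in; drop them from C, D, E.
That leaves C = 3.
E has just one choice, so E = 4. Remove 4 from D.
That leaves D = 5.
No further eliminations apply; H can still be any of 1, 7.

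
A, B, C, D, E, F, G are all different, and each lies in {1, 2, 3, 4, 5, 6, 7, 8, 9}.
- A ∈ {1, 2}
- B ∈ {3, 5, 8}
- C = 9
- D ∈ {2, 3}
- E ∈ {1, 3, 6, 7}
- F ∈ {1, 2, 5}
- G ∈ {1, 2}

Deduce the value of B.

8

C must be 9 (only option left).
A and G share exactly the 2 values {1, 2}; by pigeonhole those values go to them, so strike 1, 2 from D, E, F.
That leaves D = 3. Eliminate 3 elsewhere: B, E.
F must be 5 (only option left). Remove 5 from B.
So B = 8.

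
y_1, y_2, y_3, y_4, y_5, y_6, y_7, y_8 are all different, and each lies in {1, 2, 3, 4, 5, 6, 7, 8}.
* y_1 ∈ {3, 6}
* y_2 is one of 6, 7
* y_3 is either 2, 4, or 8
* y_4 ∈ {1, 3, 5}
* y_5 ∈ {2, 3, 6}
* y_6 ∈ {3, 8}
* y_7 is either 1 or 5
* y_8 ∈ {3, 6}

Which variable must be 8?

The 8 variables draw from only 8 values {1, 2, 3, 4, 5, 6, 7, 8}, so each is used; only y_3 can be 4, hence y_3 = 4.
Among the 7 still-open variables, 2 fits only y_5 (and all 7 values in {1, 2, 3, 5, 6, 7, 8} must be used), so y_5 = 2.
The 6 still-open variables draw from only 6 values {1, 3, 5, 6, 7, 8}, so each is used; only y_2 can be 7, hence y_2 = 7.
The 5 still-open variables together cover exactly {1, 3, 5, 6, 8} — 5 values for 5 variables — and 8 appears only in y_6's list, so y_6 = 8.

y_6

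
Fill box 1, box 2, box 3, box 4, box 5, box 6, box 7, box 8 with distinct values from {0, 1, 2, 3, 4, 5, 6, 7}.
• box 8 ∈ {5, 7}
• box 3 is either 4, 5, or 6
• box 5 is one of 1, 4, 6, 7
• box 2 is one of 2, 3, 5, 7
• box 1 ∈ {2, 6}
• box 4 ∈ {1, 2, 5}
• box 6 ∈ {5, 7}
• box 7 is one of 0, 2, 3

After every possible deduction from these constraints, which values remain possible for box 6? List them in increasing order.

Among the 8 variables, 0 fits only box 7 (and all 8 values in {0, 1, 2, 3, 4, 5, 6, 7} must be used), so box 7 = 0.
The 7 still-open variables together cover exactly {1, 2, 3, 4, 5, 6, 7} — 7 values for 7 variables — and 3 appears only in box 2's list, so box 2 = 3.
The 2 variables box 6 and box 8 are confined to {5, 7}, which locks those values in; drop them from box 3, box 4, box 5.
No further eliminations apply; box 6 can still be any of 5, 7.

5, 7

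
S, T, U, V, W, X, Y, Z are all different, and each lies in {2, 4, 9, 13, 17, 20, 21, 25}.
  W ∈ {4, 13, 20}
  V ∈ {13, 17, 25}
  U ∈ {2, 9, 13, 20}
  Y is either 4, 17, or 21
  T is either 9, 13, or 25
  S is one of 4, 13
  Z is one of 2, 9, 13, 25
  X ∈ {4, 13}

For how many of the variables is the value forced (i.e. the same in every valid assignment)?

3

Among the 8 variables, 21 fits only Y (and all 8 values in {2, 4, 9, 13, 17, 20, 21, 25} must be used), so Y = 21.
Among the 7 still-open variables, 17 fits only V (and all 7 values in {2, 4, 9, 13, 17, 20, 25} must be used), so V = 17.
S and X share exactly the 2 values {4, 13}; by pigeonhole those values go to them, so strike 4, 13 from T, U, W, Z.
That leaves W = 20. So U can't be 20.
Determined: V=17, W=20, Y=21. The other variables each still have more than one consistent value. That makes 3.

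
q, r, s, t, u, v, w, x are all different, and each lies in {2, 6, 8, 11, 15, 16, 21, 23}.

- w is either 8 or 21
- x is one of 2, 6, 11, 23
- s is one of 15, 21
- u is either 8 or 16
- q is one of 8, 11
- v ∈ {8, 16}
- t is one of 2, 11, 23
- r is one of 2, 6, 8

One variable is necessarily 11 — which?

The 8 variables together cover exactly {2, 6, 8, 11, 15, 16, 21, 23} — 8 values for 8 variables — and 15 appears only in s's list, so s = 15.
The 7 still-open variables draw from only 7 values {2, 6, 8, 11, 16, 21, 23}, so each is used; only w can be 21, hence w = 21.
u and v share exactly the 2 values {8, 16}; by pigeonhole those values go to them, so strike 8, 16 from q, r.
So 11 goes to q.

q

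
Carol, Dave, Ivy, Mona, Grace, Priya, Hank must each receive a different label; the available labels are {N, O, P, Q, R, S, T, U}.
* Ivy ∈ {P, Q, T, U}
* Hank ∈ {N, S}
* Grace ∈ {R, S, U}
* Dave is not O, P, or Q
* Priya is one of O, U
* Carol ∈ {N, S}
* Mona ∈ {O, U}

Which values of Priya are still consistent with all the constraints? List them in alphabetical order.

O, U

The 2 variables Carol and Hank are confined to {N, S}, which locks those values in; drop them from Dave, Grace.
Mona and Priya share exactly the 2 values {O, U}; by pigeonhole those values go to them, so strike O, U from Dave, Ivy, Grace.
Grace must be R (only option left). So Dave can't be R.
Dave must be T (only option left). Remove T from Ivy.
No further eliminations apply; Priya can still be any of O, U.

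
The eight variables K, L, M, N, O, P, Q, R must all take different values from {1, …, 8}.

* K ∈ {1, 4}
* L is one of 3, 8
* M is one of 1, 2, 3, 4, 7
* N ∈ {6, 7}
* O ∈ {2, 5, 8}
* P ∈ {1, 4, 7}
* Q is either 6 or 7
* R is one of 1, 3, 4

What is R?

The 8 variables together cover exactly {1, 2, 3, 4, 5, 6, 7, 8} — 8 values for 8 variables — and 5 appears only in O's list, so O = 5.
Among the 7 still-open variables, 2 fits only M (and all 7 values in {1, 2, 3, 4, 6, 7, 8} must be used), so M = 2.
The 6 still-open variables draw from only 6 values {1, 3, 4, 6, 7, 8}, so each is used; only L can be 8, hence L = 8.
Among the 5 still-open variables, 3 fits only R (and all 5 values in {1, 3, 4, 6, 7} must be used), so R = 3.

3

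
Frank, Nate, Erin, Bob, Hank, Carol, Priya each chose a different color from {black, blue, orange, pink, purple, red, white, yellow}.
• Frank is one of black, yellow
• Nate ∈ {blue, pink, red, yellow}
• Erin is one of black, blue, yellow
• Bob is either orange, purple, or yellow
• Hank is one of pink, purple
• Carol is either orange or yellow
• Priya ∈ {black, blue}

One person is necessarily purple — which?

Bob

The 7 variables together cover exactly {black, blue, orange, pink, purple, red, yellow} — 7 values for 7 variables — and red appears only in Nate's list, so Nate = red.
The 6 still-open variables together cover exactly {black, blue, orange, pink, purple, yellow} — 6 values for 6 variables — and pink appears only in Hank's list, so Hank = pink.
Among the 5 still-open variables, purple fits only Bob (and all 5 values in {black, blue, orange, purple, yellow} must be used), so Bob = purple.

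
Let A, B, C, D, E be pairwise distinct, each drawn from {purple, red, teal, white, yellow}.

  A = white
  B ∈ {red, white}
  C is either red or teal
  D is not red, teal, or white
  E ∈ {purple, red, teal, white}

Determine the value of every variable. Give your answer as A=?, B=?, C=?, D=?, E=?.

A=white, B=red, C=teal, D=yellow, E=purple

A has just one choice, so A = white. Remove white from B, E.
B's domain is down to {red}, so B = red. Strike red from C, E.
C must be teal (only option left). Strike teal from E.
That leaves E = purple. Remove purple from D.
D has just one choice, so D = yellow.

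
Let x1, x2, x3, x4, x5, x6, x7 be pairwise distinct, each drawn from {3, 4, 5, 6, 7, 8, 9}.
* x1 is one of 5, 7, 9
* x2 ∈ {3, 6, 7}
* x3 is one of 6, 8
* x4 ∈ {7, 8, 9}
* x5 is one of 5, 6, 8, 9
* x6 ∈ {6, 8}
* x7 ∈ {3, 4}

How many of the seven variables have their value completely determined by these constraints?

2

The 7 variables draw from only 7 values {3, 4, 5, 6, 7, 8, 9}, so each is used; only x7 can be 4, hence x7 = 4.
Among the 6 still-open variables, 3 fits only x2 (and all 6 values in {3, 5, 6, 7, 8, 9} must be used), so x2 = 3.
The 2 variables x3 and x6 are confined to {6, 8}, which locks those values in; drop them from x4, x5.
Determined: x2=3, x7=4. The other variables each still have more than one consistent value. That makes 2.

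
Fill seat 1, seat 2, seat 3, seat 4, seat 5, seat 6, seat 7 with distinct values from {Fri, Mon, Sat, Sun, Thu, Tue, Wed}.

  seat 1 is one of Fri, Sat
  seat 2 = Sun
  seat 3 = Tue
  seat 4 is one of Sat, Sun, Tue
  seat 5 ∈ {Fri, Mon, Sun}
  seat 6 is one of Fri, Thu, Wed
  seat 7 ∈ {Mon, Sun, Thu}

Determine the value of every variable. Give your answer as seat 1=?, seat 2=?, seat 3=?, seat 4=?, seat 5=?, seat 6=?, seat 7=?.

seat 1=Fri, seat 2=Sun, seat 3=Tue, seat 4=Sat, seat 5=Mon, seat 6=Wed, seat 7=Thu

seat 2 must be Sun (only option left). So seat 4, seat 5, seat 7 can't be Sun.
seat 3's domain is down to {Tue}, so seat 3 = Tue. Remove Tue from seat 4.
That leaves seat 4 = Sat. Strike Sat from seat 1.
seat 1's domain is down to {Fri}, so seat 1 = Fri. So seat 5, seat 6 can't be Fri.
That leaves seat 5 = Mon. So seat 7 can't be Mon.
seat 7's domain is down to {Thu}, so seat 7 = Thu. Strike Thu from seat 6.
That leaves seat 6 = Wed.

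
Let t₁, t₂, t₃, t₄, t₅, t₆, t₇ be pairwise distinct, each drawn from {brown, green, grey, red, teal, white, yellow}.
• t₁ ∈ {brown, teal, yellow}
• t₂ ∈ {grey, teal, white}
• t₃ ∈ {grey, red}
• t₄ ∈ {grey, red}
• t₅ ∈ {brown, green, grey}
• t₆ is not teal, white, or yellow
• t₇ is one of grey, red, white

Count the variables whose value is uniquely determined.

3

Among the 7 variables, yellow fits only t₁ (and all 7 values in {brown, green, grey, red, teal, white, yellow} must be used), so t₁ = yellow.
The 6 still-open variables draw from only 6 values {brown, green, grey, red, teal, white}, so each is used; only t₂ can be teal, hence t₂ = teal.
The 5 still-open variables draw from only 5 values {brown, green, grey, red, white}, so each is used; only t₇ can be white, hence t₇ = white.
t₃ and t₄ share exactly the 2 values {grey, red}; by pigeonhole those values go to them, so strike grey, red from t₅, t₆.
Determined: t₁=yellow, t₂=teal, t₇=white. The other variables each still have more than one consistent value. That makes 3.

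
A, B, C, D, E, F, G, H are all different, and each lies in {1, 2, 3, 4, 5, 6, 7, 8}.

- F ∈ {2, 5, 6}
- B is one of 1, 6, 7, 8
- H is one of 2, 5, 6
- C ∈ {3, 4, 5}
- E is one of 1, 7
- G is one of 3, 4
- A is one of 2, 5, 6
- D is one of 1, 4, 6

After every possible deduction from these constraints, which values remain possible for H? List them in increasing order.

Among the 8 variables, 8 fits only B (and all 8 values in {1, 2, 3, 4, 5, 6, 7, 8} must be used), so B = 8.
The 7 still-open variables draw from only 7 values {1, 2, 3, 4, 5, 6, 7}, so each is used; only E can be 7, hence E = 7.
The 6 still-open variables together cover exactly {1, 2, 3, 4, 5, 6} — 6 values for 6 variables — and 1 appears only in D's list, so D = 1.
The 3 variables A, F, H are confined to {2, 5, 6}, which locks those values in; drop them from C.
No further eliminations apply; H can still be any of 2, 5, 6.

2, 5, 6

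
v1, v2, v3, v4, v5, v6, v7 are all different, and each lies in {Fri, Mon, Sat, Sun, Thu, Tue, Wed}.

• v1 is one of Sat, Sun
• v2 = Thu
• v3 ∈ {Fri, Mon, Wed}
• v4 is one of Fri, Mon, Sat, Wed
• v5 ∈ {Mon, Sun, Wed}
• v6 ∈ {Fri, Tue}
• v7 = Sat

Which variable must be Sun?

v1

v2 has just one choice, so v2 = Thu.
v7 has just one choice, so v7 = Sat. Remove Sat from v1, v4.
So Sun goes to v1.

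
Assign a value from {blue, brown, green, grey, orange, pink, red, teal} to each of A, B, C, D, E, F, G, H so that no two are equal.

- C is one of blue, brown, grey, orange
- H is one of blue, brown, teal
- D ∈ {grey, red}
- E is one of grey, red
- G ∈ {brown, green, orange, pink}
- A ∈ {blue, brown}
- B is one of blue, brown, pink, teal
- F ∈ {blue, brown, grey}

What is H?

The 8 variables together cover exactly {blue, brown, green, grey, orange, pink, red, teal} — 8 values for 8 variables — and green appears only in G's list, so G = green.
Among the 7 still-open variables, orange fits only C (and all 7 values in {blue, brown, grey, orange, pink, red, teal} must be used), so C = orange.
The 6 still-open variables draw from only 6 values {blue, brown, grey, pink, red, teal}, so each is used; only B can be pink, hence B = pink.
Among the 5 still-open variables, teal fits only H (and all 5 values in {blue, brown, grey, red, teal} must be used), so H = teal.

teal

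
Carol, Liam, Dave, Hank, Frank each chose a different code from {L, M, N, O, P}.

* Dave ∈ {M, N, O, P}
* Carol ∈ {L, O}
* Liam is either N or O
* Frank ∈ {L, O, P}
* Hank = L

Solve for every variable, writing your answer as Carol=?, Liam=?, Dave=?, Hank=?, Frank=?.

Carol=O, Liam=N, Dave=M, Hank=L, Frank=P

Hank has just one choice, so Hank = L. Eliminate L elsewhere: Carol, Frank.
Carol must be O (only option left). Eliminate O elsewhere: Liam, Dave, Frank.
Liam's domain is down to {N}, so Liam = N. Remove N from Dave.
That leaves Frank = P. Eliminate P elsewhere: Dave.
Dave's domain is down to {M}, so Dave = M.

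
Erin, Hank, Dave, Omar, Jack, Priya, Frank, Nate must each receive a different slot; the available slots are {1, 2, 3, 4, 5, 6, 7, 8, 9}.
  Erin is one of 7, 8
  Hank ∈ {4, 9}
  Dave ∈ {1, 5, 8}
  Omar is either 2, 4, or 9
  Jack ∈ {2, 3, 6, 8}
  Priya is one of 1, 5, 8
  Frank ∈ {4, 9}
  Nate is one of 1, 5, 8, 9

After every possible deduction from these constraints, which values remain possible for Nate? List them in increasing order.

1, 5, 8

The 2 variables Hank and Frank are confined to {4, 9}, which locks those values in; drop them from Omar, Nate.
Omar has just one choice, so Omar = 2. So Jack can't be 2.
The 3 variables Dave, Priya, Nate are confined to {1, 5, 8}, which locks those values in; drop them from Erin, Jack.
Erin has just one choice, so Erin = 7.
No further eliminations apply; Nate can still be any of 1, 5, 8.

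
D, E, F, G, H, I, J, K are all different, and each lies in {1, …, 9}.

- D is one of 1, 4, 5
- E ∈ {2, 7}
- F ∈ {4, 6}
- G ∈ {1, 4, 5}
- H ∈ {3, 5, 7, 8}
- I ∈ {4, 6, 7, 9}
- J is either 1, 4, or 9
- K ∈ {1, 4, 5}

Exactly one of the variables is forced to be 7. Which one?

The 3 variables D, G, K are confined to {1, 4, 5}, which locks those values in; drop them from F, H, I, J.
F has just one choice, so F = 6. Strike 6 from I.
That leaves J = 9. Eliminate 9 elsewhere: I.
So 7 goes to I.

I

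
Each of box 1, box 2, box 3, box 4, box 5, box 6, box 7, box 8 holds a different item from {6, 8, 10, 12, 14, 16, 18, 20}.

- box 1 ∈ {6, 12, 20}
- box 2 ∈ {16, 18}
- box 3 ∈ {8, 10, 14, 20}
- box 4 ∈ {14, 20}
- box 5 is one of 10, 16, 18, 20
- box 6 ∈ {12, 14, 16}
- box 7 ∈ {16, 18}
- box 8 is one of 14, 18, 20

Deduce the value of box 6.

Among the 8 variables, 6 fits only box 1 (and all 8 values in {6, 8, 10, 12, 14, 16, 18, 20} must be used), so box 1 = 6.
The 7 still-open variables draw from only 7 values {8, 10, 12, 14, 16, 18, 20}, so each is used; only box 3 can be 8, hence box 3 = 8.
Among the 6 still-open variables, 10 fits only box 5 (and all 6 values in {10, 12, 14, 16, 18, 20} must be used), so box 5 = 10.
The 5 still-open variables draw from only 5 values {12, 14, 16, 18, 20}, so each is used; only box 6 can be 12, hence box 6 = 12.

12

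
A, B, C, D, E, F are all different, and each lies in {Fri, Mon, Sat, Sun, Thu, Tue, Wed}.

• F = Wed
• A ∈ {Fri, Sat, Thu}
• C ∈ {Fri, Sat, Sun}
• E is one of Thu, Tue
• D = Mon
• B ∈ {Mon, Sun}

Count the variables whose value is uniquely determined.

D must be Mon (only option left). So B can't be Mon.
F has just one choice, so F = Wed.
That leaves B = Sun. Eliminate Sun elsewhere: C.
Determined: B=Sun, D=Mon, F=Wed. The other variables each still have more than one consistent value. That makes 3.

3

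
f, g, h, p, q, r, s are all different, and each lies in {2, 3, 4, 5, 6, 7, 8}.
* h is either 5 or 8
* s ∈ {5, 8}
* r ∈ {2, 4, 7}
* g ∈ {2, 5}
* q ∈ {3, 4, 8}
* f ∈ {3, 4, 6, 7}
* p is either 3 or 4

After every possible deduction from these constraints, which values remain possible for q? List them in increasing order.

The 7 variables together cover exactly {2, 3, 4, 5, 6, 7, 8} — 7 values for 7 variables — and 6 appears only in f's list, so f = 6.
The 6 still-open variables draw from only 6 values {2, 3, 4, 5, 7, 8}, so each is used; only r can be 7, hence r = 7.
The 5 still-open variables together cover exactly {2, 3, 4, 5, 8} — 5 values for 5 variables — and 2 appears only in g's list, so g = 2.
h and s share exactly the 2 values {5, 8}; by pigeonhole those values go to them, so strike 5, 8 from q.
No further eliminations apply; q can still be any of 3, 4.

3, 4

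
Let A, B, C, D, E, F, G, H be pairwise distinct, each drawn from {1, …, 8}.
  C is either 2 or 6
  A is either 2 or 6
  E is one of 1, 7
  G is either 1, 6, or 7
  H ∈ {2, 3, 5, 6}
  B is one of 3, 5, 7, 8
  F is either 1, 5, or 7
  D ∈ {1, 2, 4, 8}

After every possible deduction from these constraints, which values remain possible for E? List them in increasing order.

1, 7

Among the 8 variables, 4 fits only D (and all 8 values in {1, 2, 3, 4, 5, 6, 7, 8} must be used), so D = 4.
Among the 7 still-open variables, 8 fits only B (and all 7 values in {1, 2, 3, 5, 6, 7, 8} must be used), so B = 8.
The 6 still-open variables draw from only 6 values {1, 2, 3, 5, 6, 7}, so each is used; only H can be 3, hence H = 3.
The 5 still-open variables draw from only 5 values {1, 2, 5, 6, 7}, so each is used; only F can be 5, hence F = 5.
A and C share exactly the 2 values {2, 6}; by pigeonhole those values go to them, so strike 2, 6 from G.
No further eliminations apply; E can still be any of 1, 7.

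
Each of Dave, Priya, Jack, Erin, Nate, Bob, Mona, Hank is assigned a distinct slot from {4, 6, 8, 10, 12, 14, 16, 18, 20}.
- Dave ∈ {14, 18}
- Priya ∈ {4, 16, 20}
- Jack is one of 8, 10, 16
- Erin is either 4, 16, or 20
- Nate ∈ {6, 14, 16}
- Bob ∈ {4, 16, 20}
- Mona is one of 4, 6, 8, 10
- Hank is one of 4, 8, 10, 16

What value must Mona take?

The 8 variables draw from only 8 values {4, 6, 8, 10, 14, 16, 18, 20}, so each is used; only Dave can be 18, hence Dave = 18.
The 7 still-open variables draw from only 7 values {4, 6, 8, 10, 14, 16, 20}, so each is used; only Nate can be 14, hence Nate = 14.
Among the 6 still-open variables, 6 fits only Mona (and all 6 values in {4, 6, 8, 10, 16, 20} must be used), so Mona = 6.

6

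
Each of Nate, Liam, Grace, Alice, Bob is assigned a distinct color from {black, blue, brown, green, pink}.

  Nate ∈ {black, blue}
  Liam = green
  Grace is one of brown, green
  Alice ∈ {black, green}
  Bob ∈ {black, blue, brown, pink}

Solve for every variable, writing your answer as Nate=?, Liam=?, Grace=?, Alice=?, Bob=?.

Nate=blue, Liam=green, Grace=brown, Alice=black, Bob=pink

Liam has just one choice, so Liam = green. So Grace, Alice can't be green.
Grace has just one choice, so Grace = brown. So Bob can't be brown.
Alice's domain is down to {black}, so Alice = black. Eliminate black elsewhere: Nate, Bob.
Nate must be blue (only option left). Eliminate blue elsewhere: Bob.
Bob must be pink (only option left).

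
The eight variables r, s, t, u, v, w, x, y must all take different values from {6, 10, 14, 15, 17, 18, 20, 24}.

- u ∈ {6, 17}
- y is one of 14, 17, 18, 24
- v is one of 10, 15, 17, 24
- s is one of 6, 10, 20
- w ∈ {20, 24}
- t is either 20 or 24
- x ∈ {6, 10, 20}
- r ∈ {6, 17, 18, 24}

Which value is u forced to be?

Among the 8 variables, 14 fits only y (and all 8 values in {6, 10, 14, 15, 17, 18, 20, 24} must be used), so y = 14.
Among the 7 still-open variables, 15 fits only v (and all 7 values in {6, 10, 15, 17, 18, 20, 24} must be used), so v = 15.
The 6 still-open variables together cover exactly {6, 10, 17, 18, 20, 24} — 6 values for 6 variables — and 18 appears only in r's list, so r = 18.
The 5 still-open variables together cover exactly {6, 10, 17, 20, 24} — 5 values for 5 variables — and 17 appears only in u's list, so u = 17.

17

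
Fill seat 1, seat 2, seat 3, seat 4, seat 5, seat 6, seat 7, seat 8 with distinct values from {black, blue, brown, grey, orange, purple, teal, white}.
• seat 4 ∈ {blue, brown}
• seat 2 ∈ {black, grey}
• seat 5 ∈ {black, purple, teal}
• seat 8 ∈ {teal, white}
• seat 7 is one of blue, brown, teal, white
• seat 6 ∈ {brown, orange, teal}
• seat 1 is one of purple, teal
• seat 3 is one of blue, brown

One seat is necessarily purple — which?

The 8 variables draw from only 8 values {black, blue, brown, grey, orange, purple, teal, white}, so each is used; only seat 2 can be grey, hence seat 2 = grey.
The 7 still-open variables draw from only 7 values {black, blue, brown, orange, purple, teal, white}, so each is used; only seat 5 can be black, hence seat 5 = black.
The 6 still-open variables together cover exactly {blue, brown, orange, purple, teal, white} — 6 values for 6 variables — and orange appears only in seat 6's list, so seat 6 = orange.
The 5 still-open variables together cover exactly {blue, brown, purple, teal, white} — 5 values for 5 variables — and purple appears only in seat 1's list, so seat 1 = purple.

seat 1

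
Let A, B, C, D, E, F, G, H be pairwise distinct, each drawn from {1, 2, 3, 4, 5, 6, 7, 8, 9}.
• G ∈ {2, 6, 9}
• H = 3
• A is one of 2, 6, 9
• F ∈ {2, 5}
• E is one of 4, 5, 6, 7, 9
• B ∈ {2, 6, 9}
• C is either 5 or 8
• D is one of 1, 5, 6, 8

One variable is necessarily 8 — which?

H must be 3 (only option left).
A, B, G share exactly the 3 values {2, 6, 9}; by pigeonhole those values go to them, so strike 2, 6, 9 from D, E, F.
F has just one choice, so F = 5. Strike 5 from C, D, E.
So 8 goes to C.

C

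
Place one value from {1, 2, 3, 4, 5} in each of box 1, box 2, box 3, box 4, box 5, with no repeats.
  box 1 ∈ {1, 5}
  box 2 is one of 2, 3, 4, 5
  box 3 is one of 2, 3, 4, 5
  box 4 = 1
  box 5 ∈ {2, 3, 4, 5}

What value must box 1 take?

box 4's domain is down to {1}, so box 4 = 1. Remove 1 from box 1.
So box 1 = 5.

5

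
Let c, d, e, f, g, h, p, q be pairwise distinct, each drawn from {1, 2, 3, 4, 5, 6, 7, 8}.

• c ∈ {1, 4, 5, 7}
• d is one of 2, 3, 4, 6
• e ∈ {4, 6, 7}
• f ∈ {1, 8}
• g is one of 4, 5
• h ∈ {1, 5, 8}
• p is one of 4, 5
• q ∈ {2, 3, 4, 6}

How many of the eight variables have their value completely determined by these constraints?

2

g and p share exactly the 2 values {4, 5}; by pigeonhole those values go to them, so strike 4, 5 from c, d, e, h, q.
f and h share exactly the 2 values {1, 8}; by pigeonhole those values go to them, so strike 1, 8 from c.
c must be 7 (only option left). Eliminate 7 elsewhere: e.
e must be 6 (only option left). Strike 6 from d, q.
Determined: c=7, e=6. The other variables each still have more than one consistent value. That makes 2.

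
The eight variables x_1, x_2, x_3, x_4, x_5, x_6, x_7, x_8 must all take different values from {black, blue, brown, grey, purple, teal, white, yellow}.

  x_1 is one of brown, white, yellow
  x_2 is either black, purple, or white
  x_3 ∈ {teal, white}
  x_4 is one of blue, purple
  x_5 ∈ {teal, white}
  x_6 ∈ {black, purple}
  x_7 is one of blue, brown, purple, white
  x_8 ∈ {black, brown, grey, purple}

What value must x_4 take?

The 8 variables draw from only 8 values {black, blue, brown, grey, purple, teal, white, yellow}, so each is used; only x_8 can be grey, hence x_8 = grey.
The 7 still-open variables together cover exactly {black, blue, brown, purple, teal, white, yellow} — 7 values for 7 variables — and yellow appears only in x_1's list, so x_1 = yellow.
The 6 still-open variables together cover exactly {black, blue, brown, purple, teal, white} — 6 values for 6 variables — and brown appears only in x_7's list, so x_7 = brown.
Among the 5 still-open variables, blue fits only x_4 (and all 5 values in {black, blue, purple, teal, white} must be used), so x_4 = blue.

blue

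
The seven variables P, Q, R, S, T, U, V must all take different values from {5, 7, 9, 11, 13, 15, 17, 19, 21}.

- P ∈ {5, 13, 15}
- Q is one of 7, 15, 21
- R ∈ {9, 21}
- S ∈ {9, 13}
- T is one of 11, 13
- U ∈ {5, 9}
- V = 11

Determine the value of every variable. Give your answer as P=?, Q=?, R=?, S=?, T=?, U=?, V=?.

P=15, Q=7, R=21, S=9, T=13, U=5, V=11

V must be 11 (only option left). So T can't be 11.
T has just one choice, so T = 13. Strike 13 from P, S.
S's domain is down to {9}, so S = 9. So R, U can't be 9.
That leaves U = 5. Strike 5 from P.
P's domain is down to {15}, so P = 15. Remove 15 from Q.
That leaves R = 21. Strike 21 from Q.
Q has just one choice, so Q = 7.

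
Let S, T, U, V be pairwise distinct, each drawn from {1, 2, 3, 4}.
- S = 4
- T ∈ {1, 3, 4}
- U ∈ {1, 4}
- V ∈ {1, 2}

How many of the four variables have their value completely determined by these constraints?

S's domain is down to {4}, so S = 4. Strike 4 from T, U.
U has just one choice, so U = 1. Remove 1 from T, V.
V must be 2 (only option left).
T has just one choice, so T = 3.
Every variable is fixed: S=4, T=3, U=1, V=2. That makes 4.

4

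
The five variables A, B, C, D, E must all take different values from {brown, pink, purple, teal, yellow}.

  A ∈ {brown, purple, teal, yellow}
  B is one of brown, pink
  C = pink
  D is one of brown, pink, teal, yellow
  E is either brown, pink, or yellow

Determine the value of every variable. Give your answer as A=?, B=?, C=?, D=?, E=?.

A=purple, B=brown, C=pink, D=teal, E=yellow

C has just one choice, so C = pink. Strike pink from B, D, E.
B's domain is down to {brown}, so B = brown. So A, D, E can't be brown.
E's domain is down to {yellow}, so E = yellow. Remove yellow from A, D.
D's domain is down to {teal}, so D = teal. So A can't be teal.
That leaves A = purple.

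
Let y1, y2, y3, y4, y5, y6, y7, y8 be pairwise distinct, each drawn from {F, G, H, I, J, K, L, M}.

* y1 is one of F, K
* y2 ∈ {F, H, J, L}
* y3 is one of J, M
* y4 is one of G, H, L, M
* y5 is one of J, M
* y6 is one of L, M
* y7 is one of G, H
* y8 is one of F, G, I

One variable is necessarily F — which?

y2

The 8 variables together cover exactly {F, G, H, I, J, K, L, M} — 8 values for 8 variables — and I appears only in y8's list, so y8 = I.
The 7 still-open variables draw from only 7 values {F, G, H, J, K, L, M}, so each is used; only y1 can be K, hence y1 = K.
The 6 still-open variables draw from only 6 values {F, G, H, J, L, M}, so each is used; only y2 can be F, hence y2 = F.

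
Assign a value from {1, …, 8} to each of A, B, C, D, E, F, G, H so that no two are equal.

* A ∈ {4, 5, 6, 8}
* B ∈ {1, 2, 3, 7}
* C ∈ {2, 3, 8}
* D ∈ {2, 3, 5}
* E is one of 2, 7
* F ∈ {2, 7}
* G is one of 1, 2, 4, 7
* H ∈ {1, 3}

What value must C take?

8

The 8 variables draw from only 8 values {1, 2, 3, 4, 5, 6, 7, 8}, so each is used; only A can be 6, hence A = 6.
The 7 still-open variables draw from only 7 values {1, 2, 3, 4, 5, 7, 8}, so each is used; only G can be 4, hence G = 4.
The 6 still-open variables draw from only 6 values {1, 2, 3, 5, 7, 8}, so each is used; only D can be 5, hence D = 5.
The 5 still-open variables together cover exactly {1, 2, 3, 7, 8} — 5 values for 5 variables — and 8 appears only in C's list, so C = 8.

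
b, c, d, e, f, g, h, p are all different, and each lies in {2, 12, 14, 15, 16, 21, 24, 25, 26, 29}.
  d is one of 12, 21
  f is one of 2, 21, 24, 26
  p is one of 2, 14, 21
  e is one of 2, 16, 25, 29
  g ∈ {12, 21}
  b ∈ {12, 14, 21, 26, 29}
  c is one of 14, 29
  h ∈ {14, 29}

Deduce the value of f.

24

The 2 variables c and h are confined to {14, 29}, which locks those values in; drop them from b, e, p.
The 2 variables d and g are confined to {12, 21}, which locks those values in; drop them from b, f, p.
b has just one choice, so b = 26. Eliminate 26 elsewhere: f.
p's domain is down to {2}, so p = 2. So e, f can't be 2.
So f = 24.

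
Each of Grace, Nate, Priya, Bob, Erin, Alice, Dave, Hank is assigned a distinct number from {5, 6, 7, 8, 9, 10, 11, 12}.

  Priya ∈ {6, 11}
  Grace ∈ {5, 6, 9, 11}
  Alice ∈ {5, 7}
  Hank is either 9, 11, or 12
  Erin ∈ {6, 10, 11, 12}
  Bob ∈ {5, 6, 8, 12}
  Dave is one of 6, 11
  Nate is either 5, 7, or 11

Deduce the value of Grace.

The 8 variables draw from only 8 values {5, 6, 7, 8, 9, 10, 11, 12}, so each is used; only Bob can be 8, hence Bob = 8.
The 7 still-open variables together cover exactly {5, 6, 7, 9, 10, 11, 12} — 7 values for 7 variables — and 10 appears only in Erin's list, so Erin = 10.
The 6 still-open variables together cover exactly {5, 6, 7, 9, 11, 12} — 6 values for 6 variables — and 12 appears only in Hank's list, so Hank = 12.
The 5 still-open variables together cover exactly {5, 6, 7, 9, 11} — 5 values for 5 variables — and 9 appears only in Grace's list, so Grace = 9.

9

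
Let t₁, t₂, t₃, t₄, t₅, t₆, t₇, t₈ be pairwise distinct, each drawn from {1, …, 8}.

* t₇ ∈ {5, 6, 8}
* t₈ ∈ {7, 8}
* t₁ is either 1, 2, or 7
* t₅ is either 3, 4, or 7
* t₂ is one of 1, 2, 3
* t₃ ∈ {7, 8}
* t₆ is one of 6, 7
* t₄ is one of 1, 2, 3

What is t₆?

Among the 8 variables, 4 fits only t₅ (and all 8 values in {1, 2, 3, 4, 5, 6, 7, 8} must be used), so t₅ = 4.
Among the 7 still-open variables, 5 fits only t₇ (and all 7 values in {1, 2, 3, 5, 6, 7, 8} must be used), so t₇ = 5.
The 6 still-open variables together cover exactly {1, 2, 3, 6, 7, 8} — 6 values for 6 variables — and 6 appears only in t₆'s list, so t₆ = 6.

6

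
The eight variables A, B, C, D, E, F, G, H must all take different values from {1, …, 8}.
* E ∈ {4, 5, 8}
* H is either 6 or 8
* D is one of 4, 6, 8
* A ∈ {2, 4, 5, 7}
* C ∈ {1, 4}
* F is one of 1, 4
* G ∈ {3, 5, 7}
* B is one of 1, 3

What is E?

The 8 variables together cover exactly {1, 2, 3, 4, 5, 6, 7, 8} — 8 values for 8 variables — and 2 appears only in A's list, so A = 2.
Among the 7 still-open variables, 7 fits only G (and all 7 values in {1, 3, 4, 5, 6, 7, 8} must be used), so G = 7.
Among the 6 still-open variables, 3 fits only B (and all 6 values in {1, 3, 4, 5, 6, 8} must be used), so B = 3.
The 5 still-open variables draw from only 5 values {1, 4, 5, 6, 8}, so each is used; only E can be 5, hence E = 5.

5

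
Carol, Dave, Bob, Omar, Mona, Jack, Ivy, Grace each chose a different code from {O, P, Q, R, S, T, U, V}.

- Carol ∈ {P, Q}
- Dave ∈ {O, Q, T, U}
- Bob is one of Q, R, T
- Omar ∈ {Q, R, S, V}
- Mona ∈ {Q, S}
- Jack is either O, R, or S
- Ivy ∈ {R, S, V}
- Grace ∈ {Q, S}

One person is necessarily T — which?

Bob

The 8 variables draw from only 8 values {O, P, Q, R, S, T, U, V}, so each is used; only Carol can be P, hence Carol = P.
The 7 still-open variables together cover exactly {O, Q, R, S, T, U, V} — 7 values for 7 variables — and U appears only in Dave's list, so Dave = U.
The 6 still-open variables draw from only 6 values {O, Q, R, S, T, V}, so each is used; only Jack can be O, hence Jack = O.
Among the 5 still-open variables, T fits only Bob (and all 5 values in {Q, R, S, T, V} must be used), so Bob = T.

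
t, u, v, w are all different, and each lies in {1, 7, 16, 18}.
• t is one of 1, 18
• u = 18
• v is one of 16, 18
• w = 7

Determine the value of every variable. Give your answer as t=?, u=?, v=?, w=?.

u's domain is down to {18}, so u = 18. So t, v can't be 18.
v must be 16 (only option left).
w has just one choice, so w = 7.
t must be 1 (only option left).

t=1, u=18, v=16, w=7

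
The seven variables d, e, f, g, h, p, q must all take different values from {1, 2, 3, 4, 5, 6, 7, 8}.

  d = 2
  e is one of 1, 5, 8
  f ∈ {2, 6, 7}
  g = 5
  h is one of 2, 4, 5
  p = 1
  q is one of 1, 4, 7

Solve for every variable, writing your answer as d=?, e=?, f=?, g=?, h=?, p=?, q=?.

d=2, e=8, f=6, g=5, h=4, p=1, q=7

d's domain is down to {2}, so d = 2. Remove 2 from f, h.
g must be 5 (only option left). Eliminate 5 elsewhere: e, h.
h's domain is down to {4}, so h = 4. Eliminate 4 elsewhere: q.
p's domain is down to {1}, so p = 1. So e, q can't be 1.
That leaves q = 7. So f can't be 7.
e's domain is down to {8}, so e = 8.
f must be 6 (only option left).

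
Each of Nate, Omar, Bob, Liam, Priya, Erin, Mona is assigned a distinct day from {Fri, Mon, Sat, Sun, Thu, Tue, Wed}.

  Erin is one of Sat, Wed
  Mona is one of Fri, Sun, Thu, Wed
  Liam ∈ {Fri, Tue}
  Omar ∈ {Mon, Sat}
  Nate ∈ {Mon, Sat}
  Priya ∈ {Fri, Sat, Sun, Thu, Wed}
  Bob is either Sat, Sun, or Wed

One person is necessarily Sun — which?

Bob

The 7 variables draw from only 7 values {Fri, Mon, Sat, Sun, Thu, Tue, Wed}, so each is used; only Liam can be Tue, hence Liam = Tue.
Nate and Omar share exactly the 2 values {Mon, Sat}; by pigeonhole those values go to them, so strike Mon, Sat from Bob, Priya, Erin.
Erin has just one choice, so Erin = Wed. So Bob, Priya, Mona can't be Wed.
So Sun goes to Bob.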